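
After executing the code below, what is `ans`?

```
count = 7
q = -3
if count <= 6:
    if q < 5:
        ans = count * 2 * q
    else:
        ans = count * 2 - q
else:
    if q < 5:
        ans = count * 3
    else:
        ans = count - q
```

count=7, q=-3
count <= 6 is False; q < 5 is True
→ ans = count * 3 = 21

21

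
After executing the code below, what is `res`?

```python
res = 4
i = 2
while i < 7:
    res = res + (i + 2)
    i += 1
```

34

i=2: res = 4+4 = 8
i=3: res = 8+5 = 13
i=4: res = 13+6 = 19
i=5: res = 19+7 = 26
i=6: res = 26+8 = 34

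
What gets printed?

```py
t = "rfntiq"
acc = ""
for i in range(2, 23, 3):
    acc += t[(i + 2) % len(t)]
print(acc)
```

ifififi

i=2: add t[4]='i' → 'i'
i=5: add t[1]='f' → 'if'
i=8: add t[4]='i' → 'ifi'
i=11: add t[1]='f' → 'ifif'
i=14: add t[4]='i' → 'ififi'
i=17: add t[1]='f' → 'ififif'
i=20: add t[4]='i' → 'ifififi'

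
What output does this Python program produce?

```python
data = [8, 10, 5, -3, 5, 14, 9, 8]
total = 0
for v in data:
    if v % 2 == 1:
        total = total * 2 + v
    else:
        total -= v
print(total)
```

-277

v=8: not odd, total = 0-8 = -8
v=10: not odd, total = (-8)-10 = -18
v=5: odd, total = (-18)*2+5 = -31
v=-3: odd, total = (-31)*2+(-3) = -65
v=5: odd, total = (-65)*2+5 = -125
v=14: not odd, total = (-125)-14 = -139
v=9: odd, total = (-139)*2+9 = -269
v=8: not odd, total = (-269)-8 = -277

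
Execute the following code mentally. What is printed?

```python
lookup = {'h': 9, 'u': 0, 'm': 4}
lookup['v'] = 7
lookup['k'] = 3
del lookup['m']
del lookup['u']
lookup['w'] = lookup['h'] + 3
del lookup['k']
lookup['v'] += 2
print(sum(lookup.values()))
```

lookup['v'] = 7 → {'h': 9, 'u': 0, 'm': 4, 'v': 7}
lookup['k'] = 3 → {'h': 9, 'u': 0, 'm': 4, 'v': 7, 'k': 3}
del 'm' → {'h': 9, 'u': 0, 'v': 7, 'k': 3}
del 'u' → {'h': 9, 'v': 7, 'k': 3}
lookup['w'] = lookup['h']+3 = 12 → {'h': 9, 'v': 7, 'k': 3, 'w': 12}
del 'k' → {'h': 9, 'v': 7, 'w': 12}
lookup['v'] = 7+2 = 9 → {'h': 9, 'v': 9, 'w': 12}
sum of values = 30

30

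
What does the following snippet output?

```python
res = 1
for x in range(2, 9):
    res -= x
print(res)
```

x=2: res = 1-2 = -1
x=3: res = (-1)-3 = -4
x=4: res = (-4)-4 = -8
x=5: res = (-8)-5 = -13
x=6: res = (-13)-6 = -19
x=7: res = (-19)-7 = -26
x=8: res = (-26)-8 = -34

-34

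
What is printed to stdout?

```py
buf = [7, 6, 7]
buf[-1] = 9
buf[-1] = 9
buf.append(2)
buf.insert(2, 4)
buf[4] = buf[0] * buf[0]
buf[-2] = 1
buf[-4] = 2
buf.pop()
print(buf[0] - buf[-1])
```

buf[-1] = 9 → [7, 6, 9]
buf[-1] = 9 → [7, 6, 9]
append 2 → [7, 6, 9, 2]
insert 4 at 2 → [7, 6, 4, 9, 2]
buf[4] = buf[0]*buf[0] = 7*7 = 49 → [7, 6, 4, 9, 49]
buf[-2] = 1 → [7, 6, 4, 1, 49]
buf[-4] = 2 → [7, 2, 4, 1, 49]
pop() removes 49 → [7, 2, 4, 1]
buf[0]-buf[-1] = 7-1 = 6

6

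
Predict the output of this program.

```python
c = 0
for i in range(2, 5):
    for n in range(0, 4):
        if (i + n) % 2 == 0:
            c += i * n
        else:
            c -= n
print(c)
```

i=2,n=0: even sum, c = 0+0 = 0
i=2,n=1: odd sum, c = 0-1 = -1
i=2,n=2: even sum, c = (-1)+4 = 3
i=2,n=3: odd sum, c = 3-3 = 0
i=3,n=0: odd sum, c = 0-0 = 0
i=3,n=1: even sum, c = 0+3 = 3
i=3,n=2: odd sum, c = 3-2 = 1
i=3,n=3: even sum, c = 1+9 = 10
i=4,n=0: even sum, c = 10+0 = 10
i=4,n=1: odd sum, c = 10-1 = 9
i=4,n=2: even sum, c = 9+8 = 17
i=4,n=3: odd sum, c = 17-3 = 14

14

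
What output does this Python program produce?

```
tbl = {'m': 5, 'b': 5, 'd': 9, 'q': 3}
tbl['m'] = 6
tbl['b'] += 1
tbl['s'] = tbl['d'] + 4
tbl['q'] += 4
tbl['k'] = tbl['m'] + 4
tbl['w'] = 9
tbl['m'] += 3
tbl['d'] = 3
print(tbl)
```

{'m': 9, 'b': 6, 'd': 3, 'q': 7, 's': 13, 'k': 10, 'w': 9}

tbl['m'] = 6 → {'m': 6, 'b': 5, 'd': 9, 'q': 3}
tbl['b'] = 5+1 = 6 → {'m': 6, 'b': 6, 'd': 9, 'q': 3}
tbl['s'] = tbl['d']+4 = 13 → {'m': 6, 'b': 6, 'd': 9, 'q': 3, 's': 13}
tbl['q'] = 3+4 = 7 → {'m': 6, 'b': 6, 'd': 9, 'q': 7, 's': 13}
tbl['k'] = tbl['m']+4 = 10 → {'m': 6, 'b': 6, 'd': 9, 'q': 7, 's': 13, 'k': 10}
tbl['w'] = 9 → {'m': 6, 'b': 6, 'd': 9, 'q': 7, 's': 13, 'k': 10, 'w': 9}
tbl['m'] = 6+3 = 9 → {'m': 9, 'b': 6, 'd': 9, 'q': 7, 's': 13, 'k': 10, 'w': 9}
tbl['d'] = 3 → {'m': 9, 'b': 6, 'd': 3, 'q': 7, 's': 13, 'k': 10, 'w': 9}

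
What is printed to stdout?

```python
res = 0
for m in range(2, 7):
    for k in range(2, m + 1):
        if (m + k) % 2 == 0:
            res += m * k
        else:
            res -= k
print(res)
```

130

m=2,k=2: even sum, res = 0+4 = 4
m=3,k=2: odd sum, res = 4-2 = 2
m=3,k=3: even sum, res = 2+9 = 11
m=4,k=2: even sum, res = 11+8 = 19
m=4,k=3: odd sum, res = 19-3 = 16
m=4,k=4: even sum, res = 16+16 = 32
m=5,k=2: odd sum, res = 32-2 = 30
m=5,k=3: even sum, res = 30+15 = 45
m=5,k=4: odd sum, res = 45-4 = 41
m=5,k=5: even sum, res = 41+25 = 66
m=6,k=2: even sum, res = 66+12 = 78
m=6,k=3: odd sum, res = 78-3 = 75
m=6,k=4: even sum, res = 75+24 = 99
m=6,k=5: odd sum, res = 99-5 = 94
m=6,k=6: even sum, res = 94+36 = 130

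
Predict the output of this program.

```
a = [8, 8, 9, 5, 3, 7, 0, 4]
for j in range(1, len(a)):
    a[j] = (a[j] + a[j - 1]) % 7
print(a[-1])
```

j=1: a[1] = (8+8)%7 = 2 → [8, 2, 9, 5, 3, 7, 0, 4]
j=2: a[2] = (9+2)%7 = 4 → [8, 2, 4, 5, 3, 7, 0, 4]
j=3: a[3] = (5+4)%7 = 2 → [8, 2, 4, 2, 3, 7, 0, 4]
j=4: a[4] = (3+2)%7 = 5 → [8, 2, 4, 2, 5, 7, 0, 4]
j=5: a[5] = (7+5)%7 = 5 → [8, 2, 4, 2, 5, 5, 0, 4]
j=6: a[6] = (0+5)%7 = 5 → [8, 2, 4, 2, 5, 5, 5, 4]
j=7: a[7] = (4+5)%7 = 2 → [8, 2, 4, 2, 5, 5, 5, 2]

2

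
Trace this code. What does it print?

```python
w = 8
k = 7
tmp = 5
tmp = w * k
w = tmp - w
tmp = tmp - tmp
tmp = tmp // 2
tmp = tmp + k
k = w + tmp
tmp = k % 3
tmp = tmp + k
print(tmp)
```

56

tmp = 8*7 = 56
w = 56-8 = 48
tmp = 56-56 = 0
tmp = 0//2 = 0
tmp = 0+7 = 7
k = 48+7 = 55
tmp = 55%3 = 1
tmp = 1+55 = 56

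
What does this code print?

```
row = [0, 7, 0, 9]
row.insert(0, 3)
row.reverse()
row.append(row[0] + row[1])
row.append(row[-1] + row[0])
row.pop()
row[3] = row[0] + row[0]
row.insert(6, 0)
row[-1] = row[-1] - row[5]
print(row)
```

insert 3 at 0 → [3, 0, 7, 0, 9]
reverse → [9, 0, 7, 0, 3]
append row[0]+row[1] = 9+0 = 9 → [9, 0, 7, 0, 3, 9]
append row[-1]+row[0] = 9+9 = 18 → [9, 0, 7, 0, 3, 9, 18]
pop() removes 18 → [9, 0, 7, 0, 3, 9]
row[3] = row[0]+row[0] = 9+9 = 18 → [9, 0, 7, 18, 3, 9]
insert 0 at 6 → [9, 0, 7, 18, 3, 9, 0]
row[-1] = row[-1]-row[5] = 0-9 = -9 → [9, 0, 7, 18, 3, 9, -9]

[9, 0, 7, 18, 3, 9, -9]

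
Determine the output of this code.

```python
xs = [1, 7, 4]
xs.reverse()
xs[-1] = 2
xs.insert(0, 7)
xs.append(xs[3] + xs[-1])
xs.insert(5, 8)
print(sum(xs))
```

32

reverse → [4, 7, 1]
xs[-1] = 2 → [4, 7, 2]
insert 7 at 0 → [7, 4, 7, 2]
append xs[3]+xs[-1] = 2+2 = 4 → [7, 4, 7, 2, 4]
insert 8 at 5 → [7, 4, 7, 2, 4, 8]
sum = 32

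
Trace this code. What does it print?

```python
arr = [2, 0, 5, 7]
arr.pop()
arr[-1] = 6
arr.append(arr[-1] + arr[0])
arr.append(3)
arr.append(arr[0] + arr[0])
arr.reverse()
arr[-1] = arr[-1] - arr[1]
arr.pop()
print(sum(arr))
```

pop() removes 7 → [2, 0, 5]
arr[-1] = 6 → [2, 0, 6]
append arr[-1]+arr[0] = 6+2 = 8 → [2, 0, 6, 8]
append 3 → [2, 0, 6, 8, 3]
append arr[0]+arr[0] = 2+2 = 4 → [2, 0, 6, 8, 3, 4]
reverse → [4, 3, 8, 6, 0, 2]
arr[-1] = arr[-1]-arr[1] = 2-3 = -1 → [4, 3, 8, 6, 0, -1]
pop() removes -1 → [4, 3, 8, 6, 0]
sum = 21

21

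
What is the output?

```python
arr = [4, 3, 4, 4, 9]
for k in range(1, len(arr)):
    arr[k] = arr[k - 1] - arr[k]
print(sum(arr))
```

k=1: arr[1] = 4-3 = 1 → [4, 1, 4, 4, 9]
k=2: arr[2] = 1-4 = -3 → [4, 1, -3, 4, 9]
k=3: arr[3] = (-3)-4 = -7 → [4, 1, -3, -7, 9]
k=4: arr[4] = (-7)-9 = -16 → [4, 1, -3, -7, -16]
sum = -21

-21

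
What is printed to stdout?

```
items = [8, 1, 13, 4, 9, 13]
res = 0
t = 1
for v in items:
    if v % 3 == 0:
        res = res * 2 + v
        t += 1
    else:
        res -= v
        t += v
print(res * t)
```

-2296

v=8: not %3==0, res = 0-8 = -8; t=9
v=1: not %3==0, res = (-8)-1 = -9; t=10
v=13: not %3==0, res = (-9)-13 = -22; t=23
v=4: not %3==0, res = (-22)-4 = -26; t=27
v=9: %3==0, res = (-26)*2+9 = -43; t=28
v=13: not %3==0, res = (-43)-13 = -56; t=41
res*t = (-56)*41 = -2296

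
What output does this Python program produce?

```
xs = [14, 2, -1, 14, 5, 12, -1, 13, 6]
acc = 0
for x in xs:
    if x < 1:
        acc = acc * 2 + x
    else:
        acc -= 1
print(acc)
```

x=14: not <1, acc = 0-1 = -1
x=2: not <1, acc = (-1)-1 = -2
x=-1: <1, acc = (-2)*2+(-1) = -5
x=14: not <1, acc = (-5)-1 = -6
x=5: not <1, acc = (-6)-1 = -7
x=12: not <1, acc = (-7)-1 = -8
x=-1: <1, acc = (-8)*2+(-1) = -17
x=13: not <1, acc = (-17)-1 = -18
x=6: not <1, acc = (-18)-1 = -19

-19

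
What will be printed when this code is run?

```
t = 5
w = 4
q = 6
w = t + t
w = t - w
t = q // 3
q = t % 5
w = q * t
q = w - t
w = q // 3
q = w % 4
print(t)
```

w = 5+5 = 10
w = 5-10 = -5
t = 6//3 = 2
q = 2%5 = 2
w = 2*2 = 4
q = 4-2 = 2
w = 2//3 = 0
q = 0%4 = 0

2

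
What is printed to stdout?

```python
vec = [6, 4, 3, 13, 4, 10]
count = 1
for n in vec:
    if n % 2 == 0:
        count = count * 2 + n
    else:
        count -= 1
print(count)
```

90

n=6: even, count = 1*2+6 = 8
n=4: even, count = 8*2+4 = 20
n=3: not even, count = 20-1 = 19
n=13: not even, count = 19-1 = 18
n=4: even, count = 18*2+4 = 40
n=10: even, count = 40*2+10 = 90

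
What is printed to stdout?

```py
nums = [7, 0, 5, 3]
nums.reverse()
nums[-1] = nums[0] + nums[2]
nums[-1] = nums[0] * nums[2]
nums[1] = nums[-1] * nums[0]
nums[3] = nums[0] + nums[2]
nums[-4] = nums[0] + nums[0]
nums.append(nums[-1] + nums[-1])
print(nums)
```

[6, 0, 0, 3, 6]

reverse → [3, 5, 0, 7]
nums[-1] = nums[0]+nums[2] = 3+0 = 3 → [3, 5, 0, 3]
nums[-1] = nums[0]*nums[2] = 3*0 = 0 → [3, 5, 0, 0]
nums[1] = nums[-1]*nums[0] = 0*3 = 0 → [3, 0, 0, 0]
nums[3] = nums[0]+nums[2] = 3+0 = 3 → [3, 0, 0, 3]
nums[-4] = nums[0]+nums[0] = 3+3 = 6 → [6, 0, 0, 3]
append nums[-1]+nums[-1] = 3+3 = 6 → [6, 0, 0, 3, 6]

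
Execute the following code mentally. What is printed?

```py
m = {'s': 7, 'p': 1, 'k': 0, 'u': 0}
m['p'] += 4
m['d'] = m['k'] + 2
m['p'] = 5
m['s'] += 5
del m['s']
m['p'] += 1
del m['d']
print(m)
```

m['p'] = 1+4 = 5 → {'s': 7, 'p': 5, 'k': 0, 'u': 0}
m['d'] = m['k']+2 = 2 → {'s': 7, 'p': 5, 'k': 0, 'u': 0, 'd': 2}
m['p'] = 5 → {'s': 7, 'p': 5, 'k': 0, 'u': 0, 'd': 2}
m['s'] = 7+5 = 12 → {'s': 12, 'p': 5, 'k': 0, 'u': 0, 'd': 2}
del 's' → {'p': 5, 'k': 0, 'u': 0, 'd': 2}
m['p'] = 5+1 = 6 → {'p': 6, 'k': 0, 'u': 0, 'd': 2}
del 'd' → {'p': 6, 'k': 0, 'u': 0}

{'p': 6, 'k': 0, 'u': 0}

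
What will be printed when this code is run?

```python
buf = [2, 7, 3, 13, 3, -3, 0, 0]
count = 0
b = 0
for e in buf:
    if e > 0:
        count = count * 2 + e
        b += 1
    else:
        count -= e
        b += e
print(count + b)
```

e=2: >0, count = 0*2+2 = 2; b=1
e=7: >0, count = 2*2+7 = 11; b=2
e=3: >0, count = 11*2+3 = 25; b=3
e=13: >0, count = 25*2+13 = 63; b=4
e=3: >0, count = 63*2+3 = 129; b=5
e=-3: not >0, count = 129-(-3) = 132; b=2
e=0: not >0, count = 132-0 = 132; b=2
e=0: not >0, count = 132-0 = 132; b=2
count+b = 132+2 = 134

134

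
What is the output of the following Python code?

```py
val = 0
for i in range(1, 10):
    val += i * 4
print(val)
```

180

i=1: val = 0+1*4 = 4
i=2: val = 4+2*4 = 12
i=3: val = 12+3*4 = 24
i=4: val = 24+4*4 = 40
i=5: val = 40+5*4 = 60
i=6: val = 60+6*4 = 84
i=7: val = 84+7*4 = 112
i=8: val = 112+8*4 = 144
i=9: val = 144+9*4 = 180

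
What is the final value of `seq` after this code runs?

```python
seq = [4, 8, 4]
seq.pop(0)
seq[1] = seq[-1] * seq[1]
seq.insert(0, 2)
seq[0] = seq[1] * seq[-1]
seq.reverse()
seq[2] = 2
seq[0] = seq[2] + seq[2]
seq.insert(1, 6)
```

[4, 6, 8, 2]

pop(0) removes 4 → [8, 4]
seq[1] = seq[-1]*seq[1] = 4*4 = 16 → [8, 16]
insert 2 at 0 → [2, 8, 16]
seq[0] = seq[1]*seq[-1] = 8*16 = 128 → [128, 8, 16]
reverse → [16, 8, 128]
seq[2] = 2 → [16, 8, 2]
seq[0] = seq[2]+seq[2] = 2+2 = 4 → [4, 8, 2]
insert 6 at 1 → [4, 6, 8, 2]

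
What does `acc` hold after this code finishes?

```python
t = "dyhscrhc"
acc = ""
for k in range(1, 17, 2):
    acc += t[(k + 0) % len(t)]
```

k=1: add t[1]='y' → 'y'
k=3: add t[3]='s' → 'ys'
k=5: add t[5]='r' → 'ysr'
k=7: add t[7]='c' → 'ysrc'
k=9: add t[1]='y' → 'ysrcy'
k=11: add t[3]='s' → 'ysrcys'
k=13: add t[5]='r' → 'ysrcysr'
k=15: add t[7]='c' → 'ysrcysrc'

'ysrcysrc'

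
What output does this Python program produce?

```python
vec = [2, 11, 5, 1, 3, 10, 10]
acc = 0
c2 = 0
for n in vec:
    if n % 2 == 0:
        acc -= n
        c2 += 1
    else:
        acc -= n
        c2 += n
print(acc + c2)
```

-19

n=2: even, acc = 0-2 = -2; c2=1
n=11: not even, acc = (-2)-11 = -13; c2=12
n=5: not even, acc = (-13)-5 = -18; c2=17
n=1: not even, acc = (-18)-1 = -19; c2=18
n=3: not even, acc = (-19)-3 = -22; c2=21
n=10: even, acc = (-22)-10 = -32; c2=22
n=10: even, acc = (-32)-10 = -42; c2=23
acc+c2 = (-42)+23 = -19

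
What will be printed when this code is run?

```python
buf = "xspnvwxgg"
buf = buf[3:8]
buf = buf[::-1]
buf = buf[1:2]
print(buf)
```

x

slice [3:8] → 'nvwxg'
reverse → 'gxwvn'
slice [1:2] → 'x'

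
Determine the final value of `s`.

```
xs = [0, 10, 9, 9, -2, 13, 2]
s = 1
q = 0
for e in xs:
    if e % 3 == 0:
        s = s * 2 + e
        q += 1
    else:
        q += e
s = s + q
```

e=0: %3==0, s = 1*2+0 = 2; q=1
e=10: not %3==0; q=11
e=9: %3==0, s = 2*2+9 = 13; q=12
e=9: %3==0, s = 13*2+9 = 35; q=13
e=-2: not %3==0; q=11
e=13: not %3==0; q=24
e=2: not %3==0; q=26
s+q = 35+26 = 61

61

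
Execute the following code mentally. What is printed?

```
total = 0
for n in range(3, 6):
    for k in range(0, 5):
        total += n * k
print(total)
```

120

n=3,k=0: total = 0+0 = 0
n=3,k=1: total = 0+3 = 3
n=3,k=2: total = 3+6 = 9
n=3,k=3: total = 9+9 = 18
n=3,k=4: total = 18+12 = 30
n=4,k=0: total = 30+0 = 30
n=4,k=1: total = 30+4 = 34
n=4,k=2: total = 34+8 = 42
n=4,k=3: total = 42+12 = 54
n=4,k=4: total = 54+16 = 70
n=5,k=0: total = 70+0 = 70
n=5,k=1: total = 70+5 = 75
n=5,k=2: total = 75+10 = 85
n=5,k=3: total = 85+15 = 100
n=5,k=4: total = 100+20 = 120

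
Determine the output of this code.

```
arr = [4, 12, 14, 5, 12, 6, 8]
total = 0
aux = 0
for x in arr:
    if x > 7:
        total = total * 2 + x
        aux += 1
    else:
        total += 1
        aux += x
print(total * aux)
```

3914

x=4: not >7, total = 0+1 = 1; aux=4
x=12: >7, total = 1*2+12 = 14; aux=5
x=14: >7, total = 14*2+14 = 42; aux=6
x=5: not >7, total = 42+1 = 43; aux=11
x=12: >7, total = 43*2+12 = 98; aux=12
x=6: not >7, total = 98+1 = 99; aux=18
x=8: >7, total = 99*2+8 = 206; aux=19
total*aux = 206*19 = 3914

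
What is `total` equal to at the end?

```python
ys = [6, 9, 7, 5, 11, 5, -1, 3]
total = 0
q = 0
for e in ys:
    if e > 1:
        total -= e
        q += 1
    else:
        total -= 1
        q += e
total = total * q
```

e=6: >1, total = 0-6 = -6; q=1
e=9: >1, total = (-6)-9 = -15; q=2
e=7: >1, total = (-15)-7 = -22; q=3
e=5: >1, total = (-22)-5 = -27; q=4
e=11: >1, total = (-27)-11 = -38; q=5
e=5: >1, total = (-38)-5 = -43; q=6
e=-1: not >1, total = (-43)-1 = -44; q=5
e=3: >1, total = (-44)-3 = -47; q=6
total*q = (-47)*6 = -282

-282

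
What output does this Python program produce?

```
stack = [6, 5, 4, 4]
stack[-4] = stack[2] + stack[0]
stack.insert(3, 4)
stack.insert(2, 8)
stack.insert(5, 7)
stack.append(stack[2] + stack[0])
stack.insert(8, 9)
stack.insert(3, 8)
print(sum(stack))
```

77

stack[-4] = stack[2]+stack[0] = 4+6 = 10 → [10, 5, 4, 4]
insert 4 at 3 → [10, 5, 4, 4, 4]
insert 8 at 2 → [10, 5, 8, 4, 4, 4]
insert 7 at 5 → [10, 5, 8, 4, 4, 7, 4]
append stack[2]+stack[0] = 8+10 = 18 → [10, 5, 8, 4, 4, 7, 4, 18]
insert 9 at 8 → [10, 5, 8, 4, 4, 7, 4, 18, 9]
insert 8 at 3 → [10, 5, 8, 8, 4, 4, 7, 4, 18, 9]
sum = 77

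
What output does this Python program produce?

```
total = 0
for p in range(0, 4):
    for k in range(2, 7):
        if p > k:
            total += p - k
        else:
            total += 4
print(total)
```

p=0,k=2: not 0>2, total = 0+4 = 4
p=0,k=3: not 0>3, total = 4+4 = 8
p=0,k=4: not 0>4, total = 8+4 = 12
p=0,k=5: not 0>5, total = 12+4 = 16
p=0,k=6: not 0>6, total = 16+4 = 20
p=1,k=2: not 1>2, total = 20+4 = 24
p=1,k=3: not 1>3, total = 24+4 = 28
p=1,k=4: not 1>4, total = 28+4 = 32
p=1,k=5: not 1>5, total = 32+4 = 36
p=1,k=6: not 1>6, total = 36+4 = 40
p=2,k=2: not 2>2, total = 40+4 = 44
p=2,k=3: not 2>3, total = 44+4 = 48
p=2,k=4: not 2>4, total = 48+4 = 52
p=2,k=5: not 2>5, total = 52+4 = 56
p=2,k=6: not 2>6, total = 56+4 = 60
p=3,k=2: 3>2, total = 60+1 = 61
p=3,k=3: not 3>3, total = 61+4 = 65
p=3,k=4: not 3>4, total = 65+4 = 69
p=3,k=5: not 3>5, total = 69+4 = 73
p=3,k=6: not 3>6, total = 73+4 = 77

77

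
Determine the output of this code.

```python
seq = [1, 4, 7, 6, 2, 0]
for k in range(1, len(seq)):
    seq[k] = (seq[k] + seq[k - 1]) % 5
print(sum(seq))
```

k=1: seq[1] = (4+1)%5 = 0 → [1, 0, 7, 6, 2, 0]
k=2: seq[2] = (7+0)%5 = 2 → [1, 0, 2, 6, 2, 0]
k=3: seq[3] = (6+2)%5 = 3 → [1, 0, 2, 3, 2, 0]
k=4: seq[4] = (2+3)%5 = 0 → [1, 0, 2, 3, 0, 0]
k=5: seq[5] = (0+0)%5 = 0 → [1, 0, 2, 3, 0, 0]
sum = 6

6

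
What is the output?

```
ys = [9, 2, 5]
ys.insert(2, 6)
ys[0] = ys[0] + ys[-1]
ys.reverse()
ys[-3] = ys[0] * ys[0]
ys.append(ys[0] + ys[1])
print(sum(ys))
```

76

insert 6 at 2 → [9, 2, 6, 5]
ys[0] = ys[0]+ys[-1] = 9+5 = 14 → [14, 2, 6, 5]
reverse → [5, 6, 2, 14]
ys[-3] = ys[0]*ys[0] = 5*5 = 25 → [5, 25, 2, 14]
append ys[0]+ys[1] = 5+25 = 30 → [5, 25, 2, 14, 30]
sum = 76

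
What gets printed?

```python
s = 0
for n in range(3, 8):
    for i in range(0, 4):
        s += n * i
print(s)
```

n=3,i=0: s = 0+0 = 0
n=3,i=1: s = 0+3 = 3
n=3,i=2: s = 3+6 = 9
n=3,i=3: s = 9+9 = 18
n=4,i=0: s = 18+0 = 18
n=4,i=1: s = 18+4 = 22
n=4,i=2: s = 22+8 = 30
n=4,i=3: s = 30+12 = 42
n=5,i=0: s = 42+0 = 42
n=5,i=1: s = 42+5 = 47
n=5,i=2: s = 47+10 = 57
n=5,i=3: s = 57+15 = 72
n=6,i=0: s = 72+0 = 72
n=6,i=1: s = 72+6 = 78
n=6,i=2: s = 78+12 = 90
n=6,i=3: s = 90+18 = 108
n=7,i=0: s = 108+0 = 108
n=7,i=1: s = 108+7 = 115
n=7,i=2: s = 115+14 = 129
n=7,i=3: s = 129+21 = 150

150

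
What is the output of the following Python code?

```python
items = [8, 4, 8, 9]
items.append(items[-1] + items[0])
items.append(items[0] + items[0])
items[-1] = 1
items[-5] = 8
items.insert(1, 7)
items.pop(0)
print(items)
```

[7, 8, 8, 9, 17, 1]

append items[-1]+items[0] = 9+8 = 17 → [8, 4, 8, 9, 17]
append items[0]+items[0] = 8+8 = 16 → [8, 4, 8, 9, 17, 16]
items[-1] = 1 → [8, 4, 8, 9, 17, 1]
items[-5] = 8 → [8, 8, 8, 9, 17, 1]
insert 7 at 1 → [8, 7, 8, 8, 9, 17, 1]
pop(0) removes 8 → [7, 8, 8, 9, 17, 1]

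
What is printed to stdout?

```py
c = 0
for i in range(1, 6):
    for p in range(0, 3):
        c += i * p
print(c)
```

i=1,p=0: c = 0+0 = 0
i=1,p=1: c = 0+1 = 1
i=1,p=2: c = 1+2 = 3
i=2,p=0: c = 3+0 = 3
i=2,p=1: c = 3+2 = 5
i=2,p=2: c = 5+4 = 9
i=3,p=0: c = 9+0 = 9
i=3,p=1: c = 9+3 = 12
i=3,p=2: c = 12+6 = 18
i=4,p=0: c = 18+0 = 18
i=4,p=1: c = 18+4 = 22
i=4,p=2: c = 22+8 = 30
i=5,p=0: c = 30+0 = 30
i=5,p=1: c = 30+5 = 35
i=5,p=2: c = 35+10 = 45

45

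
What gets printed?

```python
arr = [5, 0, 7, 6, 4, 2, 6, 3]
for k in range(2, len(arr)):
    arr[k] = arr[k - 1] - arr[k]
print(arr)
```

k=2: arr[2] = 0-7 = -7 → [5, 0, -7, 6, 4, 2, 6, 3]
k=3: arr[3] = (-7)-6 = -13 → [5, 0, -7, -13, 4, 2, 6, 3]
k=4: arr[4] = (-13)-4 = -17 → [5, 0, -7, -13, -17, 2, 6, 3]
k=5: arr[5] = (-17)-2 = -19 → [5, 0, -7, -13, -17, -19, 6, 3]
k=6: arr[6] = (-19)-6 = -25 → [5, 0, -7, -13, -17, -19, -25, 3]
k=7: arr[7] = (-25)-3 = -28 → [5, 0, -7, -13, -17, -19, -25, -28]

[5, 0, -7, -13, -17, -19, -25, -28]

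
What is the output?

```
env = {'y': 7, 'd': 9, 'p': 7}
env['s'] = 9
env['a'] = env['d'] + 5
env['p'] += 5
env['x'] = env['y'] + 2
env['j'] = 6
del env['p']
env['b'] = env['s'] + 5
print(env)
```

env['s'] = 9 → {'y': 7, 'd': 9, 'p': 7, 's': 9}
env['a'] = env['d']+5 = 14 → {'y': 7, 'd': 9, 'p': 7, 's': 9, 'a': 14}
env['p'] = 7+5 = 12 → {'y': 7, 'd': 9, 'p': 12, 's': 9, 'a': 14}
env['x'] = env['y']+2 = 9 → {'y': 7, 'd': 9, 'p': 12, 's': 9, 'a': 14, 'x': 9}
env['j'] = 6 → {'y': 7, 'd': 9, 'p': 12, 's': 9, 'a': 14, 'x': 9, 'j': 6}
del 'p' → {'y': 7, 'd': 9, 's': 9, 'a': 14, 'x': 9, 'j': 6}
env['b'] = env['s']+5 = 14 → {'y': 7, 'd': 9, 's': 9, 'a': 14, 'x': 9, 'j': 6, 'b': 14}

{'y': 7, 'd': 9, 's': 9, 'a': 14, 'x': 9, 'j': 6, 'b': 14}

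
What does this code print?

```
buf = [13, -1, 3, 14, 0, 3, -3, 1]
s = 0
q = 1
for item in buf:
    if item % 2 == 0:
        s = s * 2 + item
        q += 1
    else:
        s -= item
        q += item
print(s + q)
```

-14

item=13: not even, s = 0-13 = -13; q=14
item=-1: not even, s = (-13)-(-1) = -12; q=13
item=3: not even, s = (-12)-3 = -15; q=16
item=14: even, s = (-15)*2+14 = -16; q=17
item=0: even, s = (-16)*2+0 = -32; q=18
item=3: not even, s = (-32)-3 = -35; q=21
item=-3: not even, s = (-35)-(-3) = -32; q=18
item=1: not even, s = (-32)-1 = -33; q=19
s+q = (-33)+19 = -14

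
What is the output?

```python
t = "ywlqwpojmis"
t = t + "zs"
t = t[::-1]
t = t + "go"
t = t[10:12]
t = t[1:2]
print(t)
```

w

+ 'zs' → 'ywlqwpojmiszs'
reverse → 'szsimjopwqlwy'
+ 'go' → 'szsimjopwqlwygo'
slice [10:12] → 'lw'
slice [1:2] → 'w'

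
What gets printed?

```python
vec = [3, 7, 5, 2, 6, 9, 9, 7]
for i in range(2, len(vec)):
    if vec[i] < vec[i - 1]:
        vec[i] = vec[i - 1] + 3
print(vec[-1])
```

25

i=2: 5<7, vec[2] = 7+3 = 10 → [3, 7, 10, 2, 6, 9, 9, 7]
i=3: 2<10, vec[3] = 10+3 = 13 → [3, 7, 10, 13, 6, 9, 9, 7]
i=4: 6<13, vec[4] = 13+3 = 16 → [3, 7, 10, 13, 16, 9, 9, 7]
i=5: 9<16, vec[5] = 16+3 = 19 → [3, 7, 10, 13, 16, 19, 9, 7]
i=6: 9<19, vec[6] = 19+3 = 22 → [3, 7, 10, 13, 16, 19, 22, 7]
i=7: 7<22, vec[7] = 22+3 = 25 → [3, 7, 10, 13, 16, 19, 22, 25]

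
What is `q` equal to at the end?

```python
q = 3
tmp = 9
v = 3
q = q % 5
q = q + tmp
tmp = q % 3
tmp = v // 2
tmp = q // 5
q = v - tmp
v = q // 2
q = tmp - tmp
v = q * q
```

q = 3%5 = 3
q = 3+9 = 12
tmp = 12%3 = 0
tmp = 3//2 = 1
tmp = 12//5 = 2
q = 3-2 = 1
v = 1//2 = 0
q = 2-2 = 0
v = 0*0 = 0

0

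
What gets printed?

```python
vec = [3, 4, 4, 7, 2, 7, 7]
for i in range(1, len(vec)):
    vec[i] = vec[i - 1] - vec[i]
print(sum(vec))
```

-78

i=1: vec[1] = 3-4 = -1 → [3, -1, 4, 7, 2, 7, 7]
i=2: vec[2] = (-1)-4 = -5 → [3, -1, -5, 7, 2, 7, 7]
i=3: vec[3] = (-5)-7 = -12 → [3, -1, -5, -12, 2, 7, 7]
i=4: vec[4] = (-12)-2 = -14 → [3, -1, -5, -12, -14, 7, 7]
i=5: vec[5] = (-14)-7 = -21 → [3, -1, -5, -12, -14, -21, 7]
i=6: vec[6] = (-21)-7 = -28 → [3, -1, -5, -12, -14, -21, -28]
sum = -78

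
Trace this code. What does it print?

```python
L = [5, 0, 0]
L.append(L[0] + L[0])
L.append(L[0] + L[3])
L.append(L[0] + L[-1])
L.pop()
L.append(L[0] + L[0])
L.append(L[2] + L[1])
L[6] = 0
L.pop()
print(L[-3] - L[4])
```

append L[0]+L[0] = 5+5 = 10 → [5, 0, 0, 10]
append L[0]+L[3] = 5+10 = 15 → [5, 0, 0, 10, 15]
append L[0]+L[-1] = 5+15 = 20 → [5, 0, 0, 10, 15, 20]
pop() removes 20 → [5, 0, 0, 10, 15]
append L[0]+L[0] = 5+5 = 10 → [5, 0, 0, 10, 15, 10]
append L[2]+L[1] = 0+0 = 0 → [5, 0, 0, 10, 15, 10, 0]
L[6] = 0 → [5, 0, 0, 10, 15, 10, 0]
pop() removes 0 → [5, 0, 0, 10, 15, 10]
L[-3]-L[4] = 10-15 = -5

-5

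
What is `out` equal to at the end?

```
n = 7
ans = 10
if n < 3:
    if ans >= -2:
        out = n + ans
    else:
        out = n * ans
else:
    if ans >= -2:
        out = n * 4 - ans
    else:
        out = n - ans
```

18

n=7, ans=10
n < 3 is False; ans >= -2 is True
→ out = n * 4 - ans = 18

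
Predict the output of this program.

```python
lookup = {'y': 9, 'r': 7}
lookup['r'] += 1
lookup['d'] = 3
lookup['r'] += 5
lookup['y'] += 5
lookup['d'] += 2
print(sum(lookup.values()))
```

32

lookup['r'] = 7+1 = 8 → {'y': 9, 'r': 8}
lookup['d'] = 3 → {'y': 9, 'r': 8, 'd': 3}
lookup['r'] = 8+5 = 13 → {'y': 9, 'r': 13, 'd': 3}
lookup['y'] = 9+5 = 14 → {'y': 14, 'r': 13, 'd': 3}
lookup['d'] = 3+2 = 5 → {'y': 14, 'r': 13, 'd': 5}
sum of values = 32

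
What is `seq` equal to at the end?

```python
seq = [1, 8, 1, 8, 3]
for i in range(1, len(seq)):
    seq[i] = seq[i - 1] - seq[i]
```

[1, -7, -8, -16, -19]

i=1: seq[1] = 1-8 = -7 → [1, -7, 1, 8, 3]
i=2: seq[2] = (-7)-1 = -8 → [1, -7, -8, 8, 3]
i=3: seq[3] = (-8)-8 = -16 → [1, -7, -8, -16, 3]
i=4: seq[4] = (-16)-3 = -19 → [1, -7, -8, -16, -19]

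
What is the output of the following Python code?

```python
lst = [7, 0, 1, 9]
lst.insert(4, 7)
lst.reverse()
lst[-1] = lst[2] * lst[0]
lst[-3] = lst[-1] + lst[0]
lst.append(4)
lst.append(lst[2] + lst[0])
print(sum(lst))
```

insert 7 at 4 → [7, 0, 1, 9, 7]
reverse → [7, 9, 1, 0, 7]
lst[-1] = lst[2]*lst[0] = 1*7 = 7 → [7, 9, 1, 0, 7]
lst[-3] = lst[-1]+lst[0] = 7+7 = 14 → [7, 9, 14, 0, 7]
append 4 → [7, 9, 14, 0, 7, 4]
append lst[2]+lst[0] = 14+7 = 21 → [7, 9, 14, 0, 7, 4, 21]
sum = 62

62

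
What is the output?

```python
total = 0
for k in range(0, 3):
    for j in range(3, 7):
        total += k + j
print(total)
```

66

k=0,j=3: total = 0+3 = 3
k=0,j=4: total = 3+4 = 7
k=0,j=5: total = 7+5 = 12
k=0,j=6: total = 12+6 = 18
k=1,j=3: total = 18+4 = 22
k=1,j=4: total = 22+5 = 27
k=1,j=5: total = 27+6 = 33
k=1,j=6: total = 33+7 = 40
k=2,j=3: total = 40+5 = 45
k=2,j=4: total = 45+6 = 51
k=2,j=5: total = 51+7 = 58
k=2,j=6: total = 58+8 = 66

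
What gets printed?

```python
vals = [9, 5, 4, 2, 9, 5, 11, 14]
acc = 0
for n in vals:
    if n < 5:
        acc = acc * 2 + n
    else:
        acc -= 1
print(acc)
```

n=9: not <5, acc = 0-1 = -1
n=5: not <5, acc = (-1)-1 = -2
n=4: <5, acc = (-2)*2+4 = 0
n=2: <5, acc = 0*2+2 = 2
n=9: not <5, acc = 2-1 = 1
n=5: not <5, acc = 1-1 = 0
n=11: not <5, acc = 0-1 = -1
n=14: not <5, acc = (-1)-1 = -2

-2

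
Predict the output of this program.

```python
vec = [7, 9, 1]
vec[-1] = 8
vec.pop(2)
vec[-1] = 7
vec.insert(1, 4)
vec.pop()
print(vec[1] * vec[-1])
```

16

vec[-1] = 8 → [7, 9, 8]
pop(2) removes 8 → [7, 9]
vec[-1] = 7 → [7, 7]
insert 4 at 1 → [7, 4, 7]
pop() removes 7 → [7, 4]
vec[1]*vec[-1] = 4*4 = 16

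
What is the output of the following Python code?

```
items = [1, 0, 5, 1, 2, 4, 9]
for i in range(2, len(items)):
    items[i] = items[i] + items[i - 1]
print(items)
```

[1, 0, 5, 6, 8, 12, 21]

i=2: items[2] = 5+0 = 5 → [1, 0, 5, 1, 2, 4, 9]
i=3: items[3] = 1+5 = 6 → [1, 0, 5, 6, 2, 4, 9]
i=4: items[4] = 2+6 = 8 → [1, 0, 5, 6, 8, 4, 9]
i=5: items[5] = 4+8 = 12 → [1, 0, 5, 6, 8, 12, 9]
i=6: items[6] = 9+12 = 21 → [1, 0, 5, 6, 8, 12, 21]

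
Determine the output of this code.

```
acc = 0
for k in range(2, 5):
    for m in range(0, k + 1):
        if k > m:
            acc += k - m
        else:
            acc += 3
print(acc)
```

28

k=2,m=0: 2>0, acc = 0+2 = 2
k=2,m=1: 2>1, acc = 2+1 = 3
k=2,m=2: not 2>2, acc = 3+3 = 6
k=3,m=0: 3>0, acc = 6+3 = 9
k=3,m=1: 3>1, acc = 9+2 = 11
k=3,m=2: 3>2, acc = 11+1 = 12
k=3,m=3: not 3>3, acc = 12+3 = 15
k=4,m=0: 4>0, acc = 15+4 = 19
k=4,m=1: 4>1, acc = 19+3 = 22
k=4,m=2: 4>2, acc = 22+2 = 24
k=4,m=3: 4>3, acc = 24+1 = 25
k=4,m=4: not 4>4, acc = 25+3 = 28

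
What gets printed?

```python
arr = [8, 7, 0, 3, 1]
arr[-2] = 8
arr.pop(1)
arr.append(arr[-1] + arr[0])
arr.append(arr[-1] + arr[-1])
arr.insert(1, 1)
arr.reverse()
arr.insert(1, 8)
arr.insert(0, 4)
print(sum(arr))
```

arr[-2] = 8 → [8, 7, 0, 8, 1]
pop(1) removes 7 → [8, 0, 8, 1]
append arr[-1]+arr[0] = 1+8 = 9 → [8, 0, 8, 1, 9]
append arr[-1]+arr[-1] = 9+9 = 18 → [8, 0, 8, 1, 9, 18]
insert 1 at 1 → [8, 1, 0, 8, 1, 9, 18]
reverse → [18, 9, 1, 8, 0, 1, 8]
insert 8 at 1 → [18, 8, 9, 1, 8, 0, 1, 8]
insert 4 at 0 → [4, 18, 8, 9, 1, 8, 0, 1, 8]
sum = 57

57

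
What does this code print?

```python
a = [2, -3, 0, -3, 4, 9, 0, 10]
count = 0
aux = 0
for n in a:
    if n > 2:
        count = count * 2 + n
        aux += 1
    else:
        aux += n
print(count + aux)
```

43

n=2: not >2; aux=2
n=-3: not >2; aux=-1
n=0: not >2; aux=-1
n=-3: not >2; aux=-4
n=4: >2, count = 0*2+4 = 4; aux=-3
n=9: >2, count = 4*2+9 = 17; aux=-2
n=0: not >2; aux=-2
n=10: >2, count = 17*2+10 = 44; aux=-1
count+aux = 44+(-1) = 43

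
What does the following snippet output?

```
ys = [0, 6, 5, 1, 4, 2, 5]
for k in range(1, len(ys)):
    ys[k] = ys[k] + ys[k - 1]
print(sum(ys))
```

86

k=1: ys[1] = 6+0 = 6 → [0, 6, 5, 1, 4, 2, 5]
k=2: ys[2] = 5+6 = 11 → [0, 6, 11, 1, 4, 2, 5]
k=3: ys[3] = 1+11 = 12 → [0, 6, 11, 12, 4, 2, 5]
k=4: ys[4] = 4+12 = 16 → [0, 6, 11, 12, 16, 2, 5]
k=5: ys[5] = 2+16 = 18 → [0, 6, 11, 12, 16, 18, 5]
k=6: ys[6] = 5+18 = 23 → [0, 6, 11, 12, 16, 18, 23]
sum = 86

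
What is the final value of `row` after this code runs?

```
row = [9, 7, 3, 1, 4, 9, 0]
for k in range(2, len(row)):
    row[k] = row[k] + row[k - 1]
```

[9, 7, 10, 11, 15, 24, 24]

k=2: row[2] = 3+7 = 10 → [9, 7, 10, 1, 4, 9, 0]
k=3: row[3] = 1+10 = 11 → [9, 7, 10, 11, 4, 9, 0]
k=4: row[4] = 4+11 = 15 → [9, 7, 10, 11, 15, 9, 0]
k=5: row[5] = 9+15 = 24 → [9, 7, 10, 11, 15, 24, 0]
k=6: row[6] = 0+24 = 24 → [9, 7, 10, 11, 15, 24, 24]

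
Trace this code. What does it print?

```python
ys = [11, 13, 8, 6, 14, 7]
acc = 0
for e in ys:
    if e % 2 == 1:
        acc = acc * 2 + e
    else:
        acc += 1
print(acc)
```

83

e=11: odd, acc = 0*2+11 = 11
e=13: odd, acc = 11*2+13 = 35
e=8: not odd, acc = 35+1 = 36
e=6: not odd, acc = 36+1 = 37
e=14: not odd, acc = 37+1 = 38
e=7: odd, acc = 38*2+7 = 83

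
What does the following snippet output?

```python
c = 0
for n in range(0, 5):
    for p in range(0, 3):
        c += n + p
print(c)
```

45

n=0,p=0: c = 0+0 = 0
n=0,p=1: c = 0+1 = 1
n=0,p=2: c = 1+2 = 3
n=1,p=0: c = 3+1 = 4
n=1,p=1: c = 4+2 = 6
n=1,p=2: c = 6+3 = 9
n=2,p=0: c = 9+2 = 11
n=2,p=1: c = 11+3 = 14
n=2,p=2: c = 14+4 = 18
n=3,p=0: c = 18+3 = 21
n=3,p=1: c = 21+4 = 25
n=3,p=2: c = 25+5 = 30
n=4,p=0: c = 30+4 = 34
n=4,p=1: c = 34+5 = 39
n=4,p=2: c = 39+6 = 45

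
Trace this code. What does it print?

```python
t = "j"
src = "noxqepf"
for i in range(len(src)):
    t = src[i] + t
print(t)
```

fpeqxonj

i=0: prepend 'n' → 'nj'
i=1: prepend 'o' → 'onj'
i=2: prepend 'x' → 'xonj'
i=3: prepend 'q' → 'qxonj'
i=4: prepend 'e' → 'eqxonj'
i=5: prepend 'p' → 'peqxonj'
i=6: prepend 'f' → 'fpeqxonj'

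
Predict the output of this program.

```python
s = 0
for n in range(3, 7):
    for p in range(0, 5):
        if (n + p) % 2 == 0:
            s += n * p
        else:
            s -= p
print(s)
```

n=3,p=0: odd sum, s = 0-0 = 0
n=3,p=1: even sum, s = 0+3 = 3
n=3,p=2: odd sum, s = 3-2 = 1
n=3,p=3: even sum, s = 1+9 = 10
n=3,p=4: odd sum, s = 10-4 = 6
n=4,p=0: even sum, s = 6+0 = 6
n=4,p=1: odd sum, s = 6-1 = 5
n=4,p=2: even sum, s = 5+8 = 13
n=4,p=3: odd sum, s = 13-3 = 10
n=4,p=4: even sum, s = 10+16 = 26
n=5,p=0: odd sum, s = 26-0 = 26
n=5,p=1: even sum, s = 26+5 = 31
n=5,p=2: odd sum, s = 31-2 = 29
n=5,p=3: even sum, s = 29+15 = 44
n=5,p=4: odd sum, s = 44-4 = 40
n=6,p=0: even sum, s = 40+0 = 40
n=6,p=1: odd sum, s = 40-1 = 39
n=6,p=2: even sum, s = 39+12 = 51
n=6,p=3: odd sum, s = 51-3 = 48
n=6,p=4: even sum, s = 48+24 = 72

72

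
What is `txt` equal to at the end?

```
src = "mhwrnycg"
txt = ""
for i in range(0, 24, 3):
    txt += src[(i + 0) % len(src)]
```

i=0: add src[0]='m' → 'm'
i=3: add src[3]='r' → 'mr'
i=6: add src[6]='c' → 'mrc'
i=9: add src[1]='h' → 'mrch'
i=12: add src[4]='n' → 'mrchn'
i=15: add src[7]='g' → 'mrchng'
i=18: add src[2]='w' → 'mrchngw'
i=21: add src[5]='y' → 'mrchngwy'

'mrchngwy'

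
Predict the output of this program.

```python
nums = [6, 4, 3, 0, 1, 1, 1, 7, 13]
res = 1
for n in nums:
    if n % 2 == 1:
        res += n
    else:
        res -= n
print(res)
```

n=6: not odd, res = 1-6 = -5
n=4: not odd, res = (-5)-4 = -9
n=3: odd, res = (-9)+3 = -6
n=0: not odd, res = (-6)-0 = -6
n=1: odd, res = (-6)+1 = -5
n=1: odd, res = (-5)+1 = -4
n=1: odd, res = (-4)+1 = -3
n=7: odd, res = (-3)+7 = 4
n=13: odd, res = 4+13 = 17

17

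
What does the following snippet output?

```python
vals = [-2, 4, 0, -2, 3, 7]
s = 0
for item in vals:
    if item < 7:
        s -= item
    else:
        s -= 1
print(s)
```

-4

item=-2: <7, s = 0-(-2) = 2
item=4: <7, s = 2-4 = -2
item=0: <7, s = (-2)-0 = -2
item=-2: <7, s = (-2)-(-2) = 0
item=3: <7, s = 0-3 = -3
item=7: not <7, s = (-3)-1 = -4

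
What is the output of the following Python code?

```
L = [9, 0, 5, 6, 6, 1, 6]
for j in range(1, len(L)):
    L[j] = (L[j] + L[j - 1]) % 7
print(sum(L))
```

33

j=1: L[1] = (0+9)%7 = 2 → [9, 2, 5, 6, 6, 1, 6]
j=2: L[2] = (5+2)%7 = 0 → [9, 2, 0, 6, 6, 1, 6]
j=3: L[3] = (6+0)%7 = 6 → [9, 2, 0, 6, 6, 1, 6]
j=4: L[4] = (6+6)%7 = 5 → [9, 2, 0, 6, 5, 1, 6]
j=5: L[5] = (1+5)%7 = 6 → [9, 2, 0, 6, 5, 6, 6]
j=6: L[6] = (6+6)%7 = 5 → [9, 2, 0, 6, 5, 6, 5]
sum = 33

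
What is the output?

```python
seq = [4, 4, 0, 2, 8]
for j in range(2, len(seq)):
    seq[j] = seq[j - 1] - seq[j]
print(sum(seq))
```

8

j=2: seq[2] = 4-0 = 4 → [4, 4, 4, 2, 8]
j=3: seq[3] = 4-2 = 2 → [4, 4, 4, 2, 8]
j=4: seq[4] = 2-8 = -6 → [4, 4, 4, 2, -6]
sum = 8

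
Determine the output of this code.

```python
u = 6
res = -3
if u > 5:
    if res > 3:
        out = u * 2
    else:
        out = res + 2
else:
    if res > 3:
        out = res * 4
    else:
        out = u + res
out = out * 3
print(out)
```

u=6, res=-3
u > 5 is True; res > 3 is False
→ out = res + 2 = -1
out = (-1)*3 = -3

-3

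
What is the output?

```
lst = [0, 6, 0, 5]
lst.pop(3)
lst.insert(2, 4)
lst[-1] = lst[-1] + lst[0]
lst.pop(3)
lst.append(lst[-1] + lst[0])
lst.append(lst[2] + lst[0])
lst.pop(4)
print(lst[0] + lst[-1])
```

pop(3) removes 5 → [0, 6, 0]
insert 4 at 2 → [0, 6, 4, 0]
lst[-1] = lst[-1]+lst[0] = 0+0 = 0 → [0, 6, 4, 0]
pop(3) removes 0 → [0, 6, 4]
append lst[-1]+lst[0] = 4+0 = 4 → [0, 6, 4, 4]
append lst[2]+lst[0] = 4+0 = 4 → [0, 6, 4, 4, 4]
pop(4) removes 4 → [0, 6, 4, 4]
lst[0]+lst[-1] = 0+4 = 4

4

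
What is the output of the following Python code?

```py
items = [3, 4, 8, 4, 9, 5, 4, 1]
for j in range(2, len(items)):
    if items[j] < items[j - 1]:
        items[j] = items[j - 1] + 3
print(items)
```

j=2: 8>=4, unchanged → [3, 4, 8, 4, 9, 5, 4, 1]
j=3: 4<8, items[3] = 8+3 = 11 → [3, 4, 8, 11, 9, 5, 4, 1]
j=4: 9<11, items[4] = 11+3 = 14 → [3, 4, 8, 11, 14, 5, 4, 1]
j=5: 5<14, items[5] = 14+3 = 17 → [3, 4, 8, 11, 14, 17, 4, 1]
j=6: 4<17, items[6] = 17+3 = 20 → [3, 4, 8, 11, 14, 17, 20, 1]
j=7: 1<20, items[7] = 20+3 = 23 → [3, 4, 8, 11, 14, 17, 20, 23]

[3, 4, 8, 11, 14, 17, 20, 23]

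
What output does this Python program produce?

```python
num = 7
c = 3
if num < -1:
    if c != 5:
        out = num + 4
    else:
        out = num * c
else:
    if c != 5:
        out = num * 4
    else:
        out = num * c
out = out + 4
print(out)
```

32

num=7, c=3
num < -1 is False; c != 5 is True
→ out = num * 4 = 28
out = 28+4 = 32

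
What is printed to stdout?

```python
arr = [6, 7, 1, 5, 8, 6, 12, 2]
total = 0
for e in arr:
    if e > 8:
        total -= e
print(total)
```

e=6: not >8
e=7: not >8
e=1: not >8
e=5: not >8
e=8: not >8
e=6: not >8
e=12: >8, total = 0-12 = -12
e=2: not >8

-12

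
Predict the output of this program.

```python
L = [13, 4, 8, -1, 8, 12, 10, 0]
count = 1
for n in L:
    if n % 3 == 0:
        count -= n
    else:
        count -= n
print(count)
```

-53

n=13: not %3==0, count = 1-13 = -12
n=4: not %3==0, count = (-12)-4 = -16
n=8: not %3==0, count = (-16)-8 = -24
n=-1: not %3==0, count = (-24)-(-1) = -23
n=8: not %3==0, count = (-23)-8 = -31
n=12: %3==0, count = (-31)-12 = -43
n=10: not %3==0, count = (-43)-10 = -53
n=0: %3==0, count = (-53)-0 = -53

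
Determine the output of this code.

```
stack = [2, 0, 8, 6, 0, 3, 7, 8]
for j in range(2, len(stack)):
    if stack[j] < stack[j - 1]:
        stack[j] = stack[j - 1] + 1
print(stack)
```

j=2: 8>=0, unchanged → [2, 0, 8, 6, 0, 3, 7, 8]
j=3: 6<8, stack[3] = 8+1 = 9 → [2, 0, 8, 9, 0, 3, 7, 8]
j=4: 0<9, stack[4] = 9+1 = 10 → [2, 0, 8, 9, 10, 3, 7, 8]
j=5: 3<10, stack[5] = 10+1 = 11 → [2, 0, 8, 9, 10, 11, 7, 8]
j=6: 7<11, stack[6] = 11+1 = 12 → [2, 0, 8, 9, 10, 11, 12, 8]
j=7: 8<12, stack[7] = 12+1 = 13 → [2, 0, 8, 9, 10, 11, 12, 13]

[2, 0, 8, 9, 10, 11, 12, 13]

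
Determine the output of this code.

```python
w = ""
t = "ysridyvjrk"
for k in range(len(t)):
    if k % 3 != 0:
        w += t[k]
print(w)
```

srdyjr

k=0: skip
k=1: add 's' → 's'
k=2: add 'r' → 'sr'
k=3: skip
k=4: add 'd' → 'srd'
k=5: add 'y' → 'srdy'
k=6: skip
k=7: add 'j' → 'srdyj'
k=8: add 'r' → 'srdyjr'
k=9: skip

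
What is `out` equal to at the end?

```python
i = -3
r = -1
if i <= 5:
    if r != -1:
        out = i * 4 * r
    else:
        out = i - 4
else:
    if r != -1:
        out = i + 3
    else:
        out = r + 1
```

-7

i=-3, r=-1
i <= 5 is True; r != -1 is False
→ out = i - 4 = -7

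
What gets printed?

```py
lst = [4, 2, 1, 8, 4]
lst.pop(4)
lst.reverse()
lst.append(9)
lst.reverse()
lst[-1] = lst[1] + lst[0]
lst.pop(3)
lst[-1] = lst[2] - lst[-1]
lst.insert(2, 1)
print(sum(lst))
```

pop(4) removes 4 → [4, 2, 1, 8]
reverse → [8, 1, 2, 4]
append 9 → [8, 1, 2, 4, 9]
reverse → [9, 4, 2, 1, 8]
lst[-1] = lst[1]+lst[0] = 4+9 = 13 → [9, 4, 2, 1, 13]
pop(3) removes 1 → [9, 4, 2, 13]
lst[-1] = lst[2]-lst[-1] = 2-13 = -11 → [9, 4, 2, -11]
insert 1 at 2 → [9, 4, 1, 2, -11]
sum = 5

5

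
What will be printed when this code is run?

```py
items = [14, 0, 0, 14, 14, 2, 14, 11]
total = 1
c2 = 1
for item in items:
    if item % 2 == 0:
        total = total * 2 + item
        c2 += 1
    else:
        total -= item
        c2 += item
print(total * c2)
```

item=14: even, total = 1*2+14 = 16; c2=2
item=0: even, total = 16*2+0 = 32; c2=3
item=0: even, total = 32*2+0 = 64; c2=4
item=14: even, total = 64*2+14 = 142; c2=5
item=14: even, total = 142*2+14 = 298; c2=6
item=2: even, total = 298*2+2 = 598; c2=7
item=14: even, total = 598*2+14 = 1210; c2=8
item=11: not even, total = 1210-11 = 1199; c2=19
total*c2 = 1199*19 = 22781

22781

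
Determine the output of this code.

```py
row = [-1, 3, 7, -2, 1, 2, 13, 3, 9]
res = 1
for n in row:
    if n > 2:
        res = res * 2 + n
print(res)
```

203

n=-1: not >2
n=3: >2, res = 1*2+3 = 5
n=7: >2, res = 5*2+7 = 17
n=-2: not >2
n=1: not >2
n=2: not >2
n=13: >2, res = 17*2+13 = 47
n=3: >2, res = 47*2+3 = 97
n=9: >2, res = 97*2+9 = 203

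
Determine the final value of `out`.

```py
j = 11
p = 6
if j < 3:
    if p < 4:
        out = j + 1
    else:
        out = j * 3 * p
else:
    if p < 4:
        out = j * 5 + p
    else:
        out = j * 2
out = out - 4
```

18

j=11, p=6
j < 3 is False; p < 4 is False
→ out = j * 2 = 22
out = 22-4 = 18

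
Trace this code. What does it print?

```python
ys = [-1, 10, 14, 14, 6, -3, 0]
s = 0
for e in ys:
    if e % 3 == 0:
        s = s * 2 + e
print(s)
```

18

e=-1: not %3==0
e=10: not %3==0
e=14: not %3==0
e=14: not %3==0
e=6: %3==0, s = 0*2+6 = 6
e=-3: %3==0, s = 6*2+(-3) = 9
e=0: %3==0, s = 9*2+0 = 18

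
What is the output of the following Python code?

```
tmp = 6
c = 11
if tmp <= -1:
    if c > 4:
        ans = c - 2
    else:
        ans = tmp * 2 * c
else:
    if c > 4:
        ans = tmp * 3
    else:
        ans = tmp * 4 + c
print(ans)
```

18

tmp=6, c=11
tmp <= -1 is False; c > 4 is True
→ ans = tmp * 3 = 18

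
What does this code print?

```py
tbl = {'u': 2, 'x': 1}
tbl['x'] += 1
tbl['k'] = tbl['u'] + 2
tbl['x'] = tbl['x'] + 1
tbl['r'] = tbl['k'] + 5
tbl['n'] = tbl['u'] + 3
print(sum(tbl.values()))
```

23

tbl['x'] = 1+1 = 2 → {'u': 2, 'x': 2}
tbl['k'] = tbl['u']+2 = 4 → {'u': 2, 'x': 2, 'k': 4}
tbl['x'] = tbl['x']+1 = 3 → {'u': 2, 'x': 3, 'k': 4}
tbl['r'] = tbl['k']+5 = 9 → {'u': 2, 'x': 3, 'k': 4, 'r': 9}
tbl['n'] = tbl['u']+3 = 5 → {'u': 2, 'x': 3, 'k': 4, 'r': 9, 'n': 5}
sum of values = 23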